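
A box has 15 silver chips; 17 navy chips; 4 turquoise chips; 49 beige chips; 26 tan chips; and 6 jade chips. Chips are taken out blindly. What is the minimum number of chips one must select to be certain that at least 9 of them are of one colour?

By the pigeonhole principle, put each drawn chip into a box by colour. The largest draw with every box below 9 takes min(count, 8) from each colour; colours with fewer than 8 contribute all they have.
Σ min(cᵢ, 8) = 8 + 8 + 4 + 8 + 8 + 6 = 42.
Draw number 42 + 1 = 43 must push one box to 9.

43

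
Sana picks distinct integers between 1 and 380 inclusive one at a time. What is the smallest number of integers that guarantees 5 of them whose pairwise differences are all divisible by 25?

101

Integers whose pairwise differences are multiples of 25 are exactly those sharing a remainder mod 25. The 25 residue classes mod 25 are the pigeonholes.
With 100 integers one could put 4 in each residue class and have no class reach 5.
The 101st integer pushes some class to 5, so 25·4 + 1 = 101.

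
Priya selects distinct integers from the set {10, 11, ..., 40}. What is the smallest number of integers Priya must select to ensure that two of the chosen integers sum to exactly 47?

18

A set avoiding the sum 47 can contain at most one of each pair {x, 47−x}, plus the 3 elements whose complement lies outside the range.
The integers 24, …, 40 (17 of them) are such a set: any two sum to at least 24+25 = 49 > 47.
Pigeonhole: any 18th integer completes one of the 14 pairs, so 18 choices force a sum of 47.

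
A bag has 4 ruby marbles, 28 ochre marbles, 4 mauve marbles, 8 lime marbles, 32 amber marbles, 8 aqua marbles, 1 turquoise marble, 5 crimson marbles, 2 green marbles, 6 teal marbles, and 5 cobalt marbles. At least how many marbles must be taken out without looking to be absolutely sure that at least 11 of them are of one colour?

64

By the pigeonhole principle, the 11 colours are the holes; the marbles drawn are the pigeons.
To avoid 11 of any one colour, the worst case takes at most 10 of each colour, or every marble of a colour that has fewer than 10.
That gives 4 + 10 + 4 + 8 + 10 + 8 + 1 + 5 + 2 + 6 + 5 = 63 marbles with no colour reaching 11.
The next marble forces some colour to 11, so 63 + 1 = 64.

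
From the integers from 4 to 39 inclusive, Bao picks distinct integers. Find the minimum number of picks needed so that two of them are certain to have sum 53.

Two chosen integers sum to 53 exactly when both halves of some pair {x, 53−x} with 14 ≤ x ≤ 53−x ≤ 39 are chosen — 13 such pairs.
The remaining 10 elements (those with no distinct partner in range) can never complete a 53-sum, so the worst case takes all of them and one from each pair: 10 + 13 = 23.
By pigeonhole, the 24th integer has to be the second member of some pair, so 23 + 1 = 24.

24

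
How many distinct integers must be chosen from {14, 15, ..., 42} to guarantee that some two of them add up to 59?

17

Group the elements by complementary pair {x, 59−x}: {17,42}, {18,41}, {19,40}, …, giving 13 two-element pairs and 3 integers whose partner 59−x falls outside [14,42].
Pigeonhole: treating each of those 16 groups as a pigeonhole, one can pick one integer per group — 16 integers — with no two summing to 59.
The 17th integer lands in an occupied pair, forcing a sum of 59.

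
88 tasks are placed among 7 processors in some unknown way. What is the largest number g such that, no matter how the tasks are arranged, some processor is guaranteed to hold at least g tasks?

13

The 7 processors are the holes and the 88 tasks are the pigeons.
If every processor held at most 12 tasks, the total would be at most 7 × 12 = 84, which is less than 88.
So some processor holds at least ⌈88/7⌉ = 13 tasks.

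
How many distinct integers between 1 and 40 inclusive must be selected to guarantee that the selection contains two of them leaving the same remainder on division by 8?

9

By pigeonhole, the 8 residue classes mod 8 are the pigeonholes.
With 8 integers one could put 1 in each residue class and have no class reach 2.
The 9th integer pushes some class to 2, so 8·1 + 1 = 9.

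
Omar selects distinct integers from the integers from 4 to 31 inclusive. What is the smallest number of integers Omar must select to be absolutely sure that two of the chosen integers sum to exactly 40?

18

A set avoiding the sum 40 can contain at most one of each pair {x, 40−x}, plus the 6 elements whose complement lies outside the range or equal to its own complement.
The integers 4, …, 20 (17 of them) are such a set: any two sum to at least 4+5 = 9 and at most 19+20 = 39 < 40.
By pigeonhole, any 18th integer completes one of the 11 pairs, so 18 choices force a sum of 40.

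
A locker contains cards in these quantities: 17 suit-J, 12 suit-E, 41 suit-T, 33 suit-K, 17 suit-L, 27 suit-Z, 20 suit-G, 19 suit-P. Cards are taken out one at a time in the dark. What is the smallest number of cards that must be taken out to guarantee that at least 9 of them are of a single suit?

Put each drawn card into a box by suit. The largest draw with every box below 9 takes min(count, 8) from each suit.
Σ min(cᵢ, 8) = 8 + 8 + 8 + 8 + 8 + 8 + 8 + 8 = 64.
Draw number 64 + 1 = 65 must push one box to 9.

65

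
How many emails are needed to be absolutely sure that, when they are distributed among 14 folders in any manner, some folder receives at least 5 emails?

57

With 56 emails one could put exactly 4 in each of the 14 folders, and no folder would reach 5.
By pigeonhole, one more email must land in a folder that already has 4, giving it 5.
So 14 × 4 + 1 = 57 emails are required.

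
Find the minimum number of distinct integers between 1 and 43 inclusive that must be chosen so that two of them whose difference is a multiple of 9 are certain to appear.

10

Integers whose pairwise differences are multiples of 9 are exactly those sharing a remainder mod 9. By pigeonhole, the 9 residue classes mod 9 are the pigeonholes.
With 9 integers one could put 1 in each residue class and have no class reach 2.
The 10th integer pushes some class to 2, so 9·1 + 1 = 10.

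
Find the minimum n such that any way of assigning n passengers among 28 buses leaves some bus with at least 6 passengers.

With 140 passengers one could put exactly 5 in each of the 28 buses, and no bus would reach 6.
One more passenger must land in a bus that already has 5, giving it 6.
So 28 × 5 + 1 = 141 passengers are required.

141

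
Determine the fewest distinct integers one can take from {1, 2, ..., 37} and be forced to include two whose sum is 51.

Two chosen integers sum to 51 exactly when both halves of some pair {x, 51−x} with 14 ≤ x ≤ 51−x ≤ 37 are chosen — 12 such pairs.
The remaining 13 elements (those with no distinct partner in range) can never complete a 51-sum, so the worst case takes all of them and one from each pair: 13 + 12 = 25.
The 26th integer has to be the second member of some pair, so 25 + 1 = 26.

26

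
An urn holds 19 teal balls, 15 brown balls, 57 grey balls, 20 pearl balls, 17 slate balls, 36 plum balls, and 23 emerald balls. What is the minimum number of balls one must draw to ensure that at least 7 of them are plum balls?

158

In the worst case for collecting plum balls, every non-plum ball comes out first.
There are 19 + 15 + 57 + 20 + 17 + 23 = 151 non-plum balls altogether.
After those, each further ball must be plum, so 151 + 7 = 158 draws guarantee 7 plum balls.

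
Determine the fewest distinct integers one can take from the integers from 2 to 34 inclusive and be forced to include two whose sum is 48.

24

Group the elements by complementary pair {x, 48−x}: {14,34}, {15,33}, {16,32}, …, giving 10 two-element pairs, the single value 24 (it cannot pair with itself since the integers are distinct), and 12 integers whose partner 48−x falls outside [2,34].
Pigeonhole: treating each of those 23 groups as a pigeonhole, one can pick one integer per group — 23 integers — with no two summing to 48.
The 24th integer lands in an occupied pair, forcing a sum of 48.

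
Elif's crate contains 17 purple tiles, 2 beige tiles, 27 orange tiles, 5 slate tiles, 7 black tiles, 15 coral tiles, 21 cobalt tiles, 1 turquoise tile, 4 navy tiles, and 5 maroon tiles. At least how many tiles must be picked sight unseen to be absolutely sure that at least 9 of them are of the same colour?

57

An adversary could hand out at most 8 tiles per colour (6 colours run out sooner): 8 + 2 + 8 + 5 + 7 + 8 + 8 + 1 + 4 + 5 = 56 tiles and still no colour has 9.
Pigeonhole: one more tile lands in a colour already at 8, so 57 draws are enough and 56 are not.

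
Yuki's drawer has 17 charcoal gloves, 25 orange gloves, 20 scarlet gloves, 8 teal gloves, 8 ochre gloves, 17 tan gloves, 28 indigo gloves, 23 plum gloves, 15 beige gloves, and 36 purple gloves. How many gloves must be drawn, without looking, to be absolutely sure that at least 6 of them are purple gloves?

In the worst case for collecting purple gloves, every non-purple glove comes out first.
There are 17 + 25 + 20 + 8 + 8 + 17 + 28 + 23 + 15 = 161 non-purple gloves altogether.
After those, each further glove must be purple, so 161 + 6 = 167 draws guarantee 6 purple gloves.

167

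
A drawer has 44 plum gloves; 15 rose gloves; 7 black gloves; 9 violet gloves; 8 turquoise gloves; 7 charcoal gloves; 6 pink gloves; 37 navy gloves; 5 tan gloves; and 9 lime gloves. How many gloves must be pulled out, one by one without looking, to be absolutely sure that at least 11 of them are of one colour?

82

An adversary could hand out at most 10 gloves per colour (7 colours run out sooner): 10 + 10 + 7 + 9 + 8 + 7 + 6 + 10 + 5 + 9 = 81 gloves and still no colour has 11.
One more glove lands in a colour already at 10, so 82 draws are enough and 81 are not.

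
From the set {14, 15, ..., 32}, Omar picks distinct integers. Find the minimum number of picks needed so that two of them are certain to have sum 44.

Group the elements by complementary pair {x, 44−x}: {14,30}, {15,29}, {16,28}, …, giving 8 two-element pairs; the single value 22 (it cannot pair with itself since the integers are distinct); and 2 integers whose partner 44−x falls outside [14,32].
By pigeonhole, treating each of those 11 groups as a pigeonhole, one can pick one integer per group — 11 integers — with no two summing to 44.
The 12th integer lands in an occupied pair, forcing a sum of 44.

12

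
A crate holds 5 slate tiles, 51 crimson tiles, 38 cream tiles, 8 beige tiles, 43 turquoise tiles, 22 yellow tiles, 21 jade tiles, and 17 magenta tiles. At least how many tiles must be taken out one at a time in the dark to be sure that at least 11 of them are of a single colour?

74

By pigeonhole, the 8 colours are the holes; the tiles drawn are the pigeons.
To avoid 11 of any one colour, the worst case takes at most 10 of each colour, or every tile of a colour that has fewer than 10.
That gives 5 + 10 + 10 + 8 + 10 + 10 + 10 + 10 = 73 tiles with no colour reaching 11.
The next tile forces some colour to 11, so 73 + 1 = 74.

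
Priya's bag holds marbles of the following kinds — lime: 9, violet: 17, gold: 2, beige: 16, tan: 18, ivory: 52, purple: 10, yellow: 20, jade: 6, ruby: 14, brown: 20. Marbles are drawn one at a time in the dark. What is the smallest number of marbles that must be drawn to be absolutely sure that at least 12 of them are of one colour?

105

An adversary could hand out at most 11 marbles per colour (4 colours run out sooner): 9 + 11 + 2 + 11 + 11 + 11 + 10 + 11 + 6 + 11 + 11 = 104 marbles and still no colour has 12.
By the pigeonhole principle, one more marble lands in a colour already at 11, so 105 draws are enough and 104 are not.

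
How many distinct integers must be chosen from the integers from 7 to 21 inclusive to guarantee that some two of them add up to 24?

11

Two chosen integers sum to 24 exactly when both halves of some pair {x, 24−x} with 7 ≤ x ≤ 24−x ≤ 17 are chosen — 5 such pairs.
The remaining 5 elements (those with no distinct partner in range) can never complete a 24-sum, so the worst case takes all of them and one from each pair: 5 + 5 = 10.
The 11th integer has to be the second member of some pair, so 10 + 1 = 11.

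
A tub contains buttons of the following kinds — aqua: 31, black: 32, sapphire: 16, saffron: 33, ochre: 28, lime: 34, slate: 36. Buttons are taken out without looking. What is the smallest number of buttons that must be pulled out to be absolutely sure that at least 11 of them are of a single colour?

71

By pigeonhole, the 7 colours are the holes; the buttons drawn are the pigeons.
To avoid 11 of any one colour, the worst case takes at most 10 of each colour.
That gives 10 + 10 + 10 + 10 + 10 + 10 + 10 = 70 buttons with no colour reaching 11.
The next button forces some colour to 11, so 70 + 1 = 71.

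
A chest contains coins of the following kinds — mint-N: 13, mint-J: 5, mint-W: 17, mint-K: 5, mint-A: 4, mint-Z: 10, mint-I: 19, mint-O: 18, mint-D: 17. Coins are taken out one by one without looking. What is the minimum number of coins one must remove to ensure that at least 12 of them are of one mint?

80

Pigeonhole: put each drawn coin into a box by mint. The largest draw with every box below 12 takes min(count, 11) from each mint; mints with fewer than 11 contribute all they have.
Σ min(cᵢ, 11) = 11 + 5 + 11 + 5 + 4 + 10 + 11 + 11 + 11 = 79.
Draw number 79 + 1 = 80 must push one box to 12.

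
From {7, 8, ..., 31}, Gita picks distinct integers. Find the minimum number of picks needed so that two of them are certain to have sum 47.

A set avoiding the sum 47 can contain at most one of each pair {x, 47−x}, plus the 9 elements whose complement lies outside the range.
The integers 7, …, 23 (17 of them) are such a set: any two sum to at least 7+8 = 15 and at most 22+23 = 45 < 47.
Any 18th integer completes one of the 8 pairs, so 18 choices force a sum of 47.

18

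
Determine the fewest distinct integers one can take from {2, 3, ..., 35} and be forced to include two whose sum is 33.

20

Two chosen integers sum to 33 exactly when both halves of some pair {x, 33−x} with 2 ≤ x ≤ 33−x ≤ 31 are chosen — 15 such pairs.
The remaining 4 elements (those with no distinct partner in range) can never complete a 33-sum, so the worst case takes all of them and one from each pair: 4 + 15 = 19.
Pigeonhole: the 20th integer has to be the second member of some pair, so 19 + 1 = 20.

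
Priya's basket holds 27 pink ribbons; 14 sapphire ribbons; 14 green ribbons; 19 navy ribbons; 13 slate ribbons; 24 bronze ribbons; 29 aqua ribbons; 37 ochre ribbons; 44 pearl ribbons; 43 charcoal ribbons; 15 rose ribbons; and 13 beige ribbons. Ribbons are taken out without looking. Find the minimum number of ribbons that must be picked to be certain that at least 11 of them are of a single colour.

An adversary could hand out at most 10 ribbons per colour: 10 + 10 + 10 + 10 + 10 + 10 + 10 + 10 + 10 + 10 + 10 + 10 = 120 ribbons and still no colour has 11.
One more ribbon lands in a colour already at 10, so 121 draws are enough and 120 are not.

121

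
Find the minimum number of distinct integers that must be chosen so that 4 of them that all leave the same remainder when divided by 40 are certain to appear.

121

Pigeonhole: the 40 residue classes mod 40 are the pigeonholes.
With 120 integers one could put 3 in each residue class and have no class reach 4.
The 121st integer pushes some class to 4, so 40·3 + 1 = 121.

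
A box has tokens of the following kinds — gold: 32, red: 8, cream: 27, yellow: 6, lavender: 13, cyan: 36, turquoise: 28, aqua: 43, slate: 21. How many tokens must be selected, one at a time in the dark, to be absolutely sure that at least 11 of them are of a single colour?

85

The 9 colours are the holes; the tokens drawn are the pigeons.
To avoid 11 of any one colour, the worst case takes at most 10 of each colour, or every token of a colour that has fewer than 10.
That gives 10 + 8 + 10 + 6 + 10 + 10 + 10 + 10 + 10 = 84 tokens with no colour reaching 11.
The next token forces some colour to 11, so 84 + 1 = 85.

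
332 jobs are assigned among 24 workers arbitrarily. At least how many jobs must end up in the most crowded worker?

The 24 workers are the holes and the 332 jobs are the pigeons.
If every worker held at most 13 jobs, the total would be at most 24 × 13 = 312, which is less than 332.
So some worker holds at least ⌈332/24⌉ = 14 jobs.

14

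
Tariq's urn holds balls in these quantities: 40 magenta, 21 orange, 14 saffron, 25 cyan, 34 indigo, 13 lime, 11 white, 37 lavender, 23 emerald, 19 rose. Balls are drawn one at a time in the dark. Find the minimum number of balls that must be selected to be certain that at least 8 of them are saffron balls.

231

In the worst case for collecting saffron balls, every non-saffron ball comes out first.
There are 40 + 21 + 25 + 34 + 13 + 11 + 37 + 23 + 19 = 223 non-saffron balls altogether.
After those, each further ball must be saffron, so 223 + 8 = 231 draws guarantee 8 saffron balls.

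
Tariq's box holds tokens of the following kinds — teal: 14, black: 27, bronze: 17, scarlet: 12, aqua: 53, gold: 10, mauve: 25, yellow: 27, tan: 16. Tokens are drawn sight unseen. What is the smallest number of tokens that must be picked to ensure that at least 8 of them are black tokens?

182

In the worst case for collecting black tokens, every non-black token comes out first.
There are 14 + 17 + 12 + 53 + 10 + 25 + 27 + 16 = 174 non-black tokens altogether.
After those, each further token must be black, so 174 + 8 = 182 draws guarantee 8 black tokens.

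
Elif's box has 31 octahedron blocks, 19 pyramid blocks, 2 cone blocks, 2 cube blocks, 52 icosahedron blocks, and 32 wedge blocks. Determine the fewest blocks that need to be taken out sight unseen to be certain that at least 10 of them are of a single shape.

41

Pigeonhole: the 6 shapes are the holes; the blocks drawn are the pigeons.
To avoid 10 of any one shape, the worst case takes at most 9 of each shape, or every block of a shape that has fewer than 9.
That gives 9 + 9 + 2 + 2 + 9 + 9 = 40 blocks with no shape reaching 10.
The next block forces some shape to 10, so 40 + 1 = 41.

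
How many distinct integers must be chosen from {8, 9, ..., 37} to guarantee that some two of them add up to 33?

22

Two chosen integers sum to 33 exactly when both halves of some pair {x, 33−x} with 8 ≤ x ≤ 33−x ≤ 25 are chosen — 9 such pairs.
The remaining 12 elements (those with no distinct partner in range) can never complete a 33-sum, so the worst case takes all of them and one from each pair: 12 + 9 = 21.
By pigeonhole, the 22nd integer has to be the second member of some pair, so 21 + 1 = 22.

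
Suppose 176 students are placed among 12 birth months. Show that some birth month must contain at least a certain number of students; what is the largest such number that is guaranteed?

15

The 12 birth months are the holes and the 176 students are the pigeons.
If every birth month held at most 14 students, the total would be at most 12 × 14 = 168, which is less than 176.
So some birth month holds at least ⌈176/12⌉ = 15 students.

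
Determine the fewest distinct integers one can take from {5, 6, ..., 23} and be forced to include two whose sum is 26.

A set avoiding the sum 26 can contain at most one of each pair {x, 26−x}, plus the 3 elements whose complement lies outside the range or equal to its own complement.
The integers 13, …, 23 (11 of them) are such a set: any two sum to at least 13+14 = 27 > 26.
Any 12th integer completes one of the 8 pairs, so 12 choices force a sum of 26.

12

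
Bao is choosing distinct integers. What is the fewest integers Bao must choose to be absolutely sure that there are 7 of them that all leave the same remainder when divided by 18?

By the pigeonhole principle, the 18 residue classes mod 18 are the pigeonholes.
With 108 integers one could put 6 in each residue class and have no class reach 7.
The 109th integer pushes some class to 7, so 18·6 + 1 = 109.

109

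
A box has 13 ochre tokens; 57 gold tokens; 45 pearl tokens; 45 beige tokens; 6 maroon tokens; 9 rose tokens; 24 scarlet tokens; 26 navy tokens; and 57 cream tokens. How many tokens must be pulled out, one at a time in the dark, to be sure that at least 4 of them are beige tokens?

241

In the worst case for collecting beige tokens, every non-beige token comes out first.
There are 13 + 57 + 45 + 6 + 9 + 24 + 26 + 57 = 237 non-beige tokens altogether.
After those, each further token must be beige, so 237 + 4 = 241 draws guarantee 4 beige tokens.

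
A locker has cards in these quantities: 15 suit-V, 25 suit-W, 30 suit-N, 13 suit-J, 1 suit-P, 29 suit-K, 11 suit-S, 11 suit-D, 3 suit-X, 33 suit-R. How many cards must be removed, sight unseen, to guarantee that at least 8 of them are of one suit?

An adversary could hand out at most 7 cards per suit (suit-P, suit-X run out sooner): 7 + 7 + 7 + 7 + 1 + 7 + 7 + 7 + 3 + 7 = 60 cards and still no suit has 8.
One more card lands in a suit already at 7, so 61 draws are enough and 60 are not.

61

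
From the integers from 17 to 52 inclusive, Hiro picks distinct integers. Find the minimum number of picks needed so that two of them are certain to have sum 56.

26

Two chosen integers sum to 56 exactly when both halves of some pair {x, 56−x} with 17 ≤ x ≤ 56−x ≤ 39 are chosen — 11 such pairs.
The remaining 14 elements (those with no distinct partner in range) can never complete a 56-sum, so the worst case takes all of them and one from each pair: 14 + 11 = 25.
By pigeonhole, the 26th integer has to be the second member of some pair, so 25 + 1 = 26.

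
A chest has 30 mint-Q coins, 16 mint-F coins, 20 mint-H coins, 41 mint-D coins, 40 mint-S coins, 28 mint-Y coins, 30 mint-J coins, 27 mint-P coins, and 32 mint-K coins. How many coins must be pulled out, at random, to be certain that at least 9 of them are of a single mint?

73

By the pigeonhole principle, put each drawn coin into a box by mint. The largest draw with every box below 9 takes min(count, 8) from each mint.
Σ min(cᵢ, 8) = 8 + 8 + 8 + 8 + 8 + 8 + 8 + 8 + 8 = 72.
Draw number 72 + 1 = 73 must push one box to 9.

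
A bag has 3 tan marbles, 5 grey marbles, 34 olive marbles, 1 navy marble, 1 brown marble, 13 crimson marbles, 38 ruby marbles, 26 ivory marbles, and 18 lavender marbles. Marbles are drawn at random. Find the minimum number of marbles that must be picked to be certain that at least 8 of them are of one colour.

By the pigeonhole principle, the 9 colours are the holes; the marbles drawn are the pigeons.
To avoid 8 of any one colour, the worst case takes at most 7 of each colour, or every marble of a colour that has fewer than 7.
That gives 3 + 5 + 7 + 1 + 1 + 7 + 7 + 7 + 7 = 45 marbles with no colour reaching 8.
The next marble forces some colour to 8, so 45 + 1 = 46.

46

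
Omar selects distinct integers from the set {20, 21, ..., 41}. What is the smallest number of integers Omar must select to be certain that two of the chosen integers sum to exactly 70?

17

Group the elements by complementary pair {x, 70−x}: {29,41}, {30,40}, {31,39}, …, giving 6 two-element pairs, the single value 35 (it cannot pair with itself since the integers are distinct), and 9 integers whose partner 70−x falls outside [20,41].
Pigeonhole: treating each of those 16 groups as a pigeonhole, one can pick one integer per group — 16 integers — with no two summing to 70.
The 17th integer lands in an occupied pair, forcing a sum of 70.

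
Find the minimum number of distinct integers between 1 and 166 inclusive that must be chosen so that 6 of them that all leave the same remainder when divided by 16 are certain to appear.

The 16 residue classes mod 16 are the pigeonholes.
With 80 integers one could put 5 in each residue class and have no class reach 6.
The 81st integer pushes some class to 6, so 16·5 + 1 = 81.

81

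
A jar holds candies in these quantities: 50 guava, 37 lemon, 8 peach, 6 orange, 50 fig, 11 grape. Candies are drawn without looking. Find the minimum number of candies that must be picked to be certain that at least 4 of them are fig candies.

In the worst case for collecting fig candies, every non-fig candy comes out first.
There are 50 + 37 + 8 + 6 + 11 = 112 non-fig candies altogether.
After those, each further candy must be fig, so 112 + 4 = 116 draws guarantee 4 fig candies.

116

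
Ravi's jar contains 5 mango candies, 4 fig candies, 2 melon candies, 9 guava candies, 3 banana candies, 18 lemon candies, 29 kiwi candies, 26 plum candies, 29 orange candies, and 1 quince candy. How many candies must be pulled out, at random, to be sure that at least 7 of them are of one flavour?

46

By the pigeonhole principle, put each drawn candy into a box by flavour. The largest draw with every box below 7 takes min(count, 6) from each flavour; flavours with fewer than 6 contribute all they have.
Σ min(cᵢ, 6) = 5 + 4 + 2 + 6 + 3 + 6 + 6 + 6 + 6 + 1 = 45.
Draw number 45 + 1 = 46 must push one box to 7.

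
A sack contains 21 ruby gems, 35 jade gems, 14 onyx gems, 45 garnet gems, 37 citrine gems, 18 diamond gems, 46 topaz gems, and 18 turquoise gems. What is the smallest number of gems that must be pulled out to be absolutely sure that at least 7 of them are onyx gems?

In the worst case for collecting onyx gems, every non-onyx gem comes out first.
There are 21 + 35 + 45 + 37 + 18 + 46 + 18 = 220 non-onyx gems altogether.
After those, each further gem must be onyx, so 220 + 7 = 227 draws guarantee 7 onyx gems.

227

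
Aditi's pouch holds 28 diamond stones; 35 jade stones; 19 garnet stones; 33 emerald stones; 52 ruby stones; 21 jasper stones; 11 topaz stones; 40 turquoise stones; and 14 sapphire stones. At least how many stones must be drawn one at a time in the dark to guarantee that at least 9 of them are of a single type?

73

An adversary could hand out at most 8 stones per type: 8 + 8 + 8 + 8 + 8 + 8 + 8 + 8 + 8 = 72 stones and still no type has 9.
One more stone lands in a type already at 8, so 73 draws are enough and 72 are not.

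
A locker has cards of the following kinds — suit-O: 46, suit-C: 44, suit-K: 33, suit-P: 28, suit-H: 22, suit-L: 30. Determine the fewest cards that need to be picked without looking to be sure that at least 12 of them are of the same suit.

67

Pigeonhole: the 6 suits are the holes; the cards drawn are the pigeons.
To avoid 12 of any one suit, the worst case takes at most 11 of each suit.
That gives 11 + 11 + 11 + 11 + 11 + 11 = 66 cards with no suit reaching 12.
The next card forces some suit to 12, so 66 + 1 = 67.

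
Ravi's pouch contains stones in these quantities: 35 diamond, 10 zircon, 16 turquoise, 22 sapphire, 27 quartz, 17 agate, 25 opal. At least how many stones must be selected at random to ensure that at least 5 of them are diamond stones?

In the worst case for collecting diamond stones, every non-diamond stone comes out first.
There are 10 + 16 + 22 + 27 + 17 + 25 = 117 non-diamond stones altogether.
After those, each further stone must be diamond, so 117 + 5 = 122 draws guarantee 5 diamond stones.

122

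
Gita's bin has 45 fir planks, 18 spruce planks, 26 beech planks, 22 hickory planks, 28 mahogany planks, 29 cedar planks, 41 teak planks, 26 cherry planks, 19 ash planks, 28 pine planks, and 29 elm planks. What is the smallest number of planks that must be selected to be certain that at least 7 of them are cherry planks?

292

In the worst case for collecting cherry planks, every non-cherry plank comes out first.
There are 45 + 18 + 26 + 22 + 28 + 29 + 41 + 19 + 28 + 29 = 285 non-cherry planks altogether.
After those, each further plank must be cherry, so 285 + 7 = 292 draws guarantee 7 cherry planks.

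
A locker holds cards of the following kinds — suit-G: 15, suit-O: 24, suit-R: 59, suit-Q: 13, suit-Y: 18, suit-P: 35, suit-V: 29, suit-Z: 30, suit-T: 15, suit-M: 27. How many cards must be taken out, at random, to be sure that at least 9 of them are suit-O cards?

In the worst case for collecting suit-O cards, every non-suit-O card comes out first.
There are 15 + 59 + 13 + 18 + 35 + 29 + 30 + 15 + 27 = 241 non-suit-O cards altogether.
After those, each further card must be suit-O, so 241 + 9 = 250 draws guarantee 9 suit-O cards.

250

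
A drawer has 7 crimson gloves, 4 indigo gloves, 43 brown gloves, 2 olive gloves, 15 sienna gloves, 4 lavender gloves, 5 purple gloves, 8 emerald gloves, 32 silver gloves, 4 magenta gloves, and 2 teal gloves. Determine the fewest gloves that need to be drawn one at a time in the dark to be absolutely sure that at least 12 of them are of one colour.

By the pigeonhole principle, put each drawn glove into a box by colour. The largest draw with every box below 12 takes min(count, 11) from each colour; colours with fewer than 11 contribute all they have.
Σ min(cᵢ, 11) = 7 + 4 + 11 + 2 + 11 + 4 + 5 + 8 + 11 + 4 + 2 = 69.
Draw number 69 + 1 = 70 must push one box to 12.

70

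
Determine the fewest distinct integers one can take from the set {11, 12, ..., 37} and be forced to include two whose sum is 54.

18

A set avoiding the sum 54 can contain at most one of each pair {x, 54−x}, plus the 7 elements whose complement lies outside the range or equal to its own complement.
The integers 11, …, 27 (17 of them) are such a set: any two sum to at least 11+12 = 23 and at most 26+27 = 53 < 54.
Any 18th integer completes one of the 10 pairs, so 18 choices force a sum of 54.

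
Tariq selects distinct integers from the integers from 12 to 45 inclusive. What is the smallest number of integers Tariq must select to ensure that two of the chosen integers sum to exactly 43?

Group the elements by complementary pair {x, 43−x}: {12,31}, {13,30}, {14,29}, …, giving 10 two-element pairs and 14 integers whose partner 43−x falls outside [12,45].
Treating each of those 24 groups as a pigeonhole, one can pick one integer per group — 24 integers — with no two summing to 43.
The 25th integer lands in an occupied pair, forcing a sum of 43.

25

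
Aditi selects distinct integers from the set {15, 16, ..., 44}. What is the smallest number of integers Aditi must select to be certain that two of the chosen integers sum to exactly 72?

A set avoiding the sum 72 can contain at most one of each pair {x, 72−x}, plus the 14 elements whose complement lies outside the range or equal to its own complement.
The integers 15, …, 36 (22 of them) are such a set: any two sum to at least 15+16 = 31 and at most 35+36 = 71 < 72.
By pigeonhole, any 23rd integer completes one of the 8 pairs, so 23 choices force a sum of 72.

23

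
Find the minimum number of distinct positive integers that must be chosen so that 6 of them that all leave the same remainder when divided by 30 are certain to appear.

151

By pigeonhole, the 30 residue classes mod 30 are the pigeonholes.
With 150 integers one could put 5 in each residue class and have no class reach 6.
The 151st integer pushes some class to 6, so 30·5 + 1 = 151.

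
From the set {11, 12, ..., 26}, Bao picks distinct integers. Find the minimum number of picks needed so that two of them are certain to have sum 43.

12

Group the elements by complementary pair {x, 43−x}: {17,26}, {18,25}, {19,24}, …, giving 5 two-element pairs and 6 integers whose partner 43−x falls outside [11,26].
Treating each of those 11 groups as a pigeonhole, one can pick one integer per group — 11 integers — with no two summing to 43.
The 12th integer lands in an occupied pair, forcing a sum of 43.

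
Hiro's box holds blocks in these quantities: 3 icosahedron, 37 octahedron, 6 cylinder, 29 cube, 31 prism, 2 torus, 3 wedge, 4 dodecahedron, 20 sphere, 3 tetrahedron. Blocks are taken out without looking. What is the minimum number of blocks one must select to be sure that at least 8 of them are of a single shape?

50

By pigeonhole, the 10 shapes are the holes; the blocks drawn are the pigeons.
To avoid 8 of any one shape, the worst case takes at most 7 of each shape, or every block of a shape that has fewer than 7.
That gives 3 + 7 + 6 + 7 + 7 + 2 + 3 + 4 + 7 + 3 = 49 blocks with no shape reaching 8.
The next block forces some shape to 8, so 49 + 1 = 50.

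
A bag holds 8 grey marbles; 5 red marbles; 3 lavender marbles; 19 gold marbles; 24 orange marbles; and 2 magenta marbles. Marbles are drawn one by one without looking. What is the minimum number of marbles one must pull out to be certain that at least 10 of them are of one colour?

Put each drawn marble into a box by colour. The largest draw with every box below 10 takes min(count, 9) from each colour; colours with fewer than 9 contribute all they have.
Σ min(cᵢ, 9) = 8 + 5 + 3 + 9 + 9 + 2 = 36.
Draw number 36 + 1 = 37 must push one box to 10.

37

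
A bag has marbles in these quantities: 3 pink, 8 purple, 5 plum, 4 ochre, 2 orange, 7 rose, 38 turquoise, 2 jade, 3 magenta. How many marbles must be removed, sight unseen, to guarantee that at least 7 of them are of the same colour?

An adversary could hand out at most 6 marbles per colour (6 colours run out sooner): 3 + 6 + 5 + 4 + 2 + 6 + 6 + 2 + 3 = 37 marbles and still no colour has 7.
By the pigeonhole principle, one more marble lands in a colour already at 6, so 38 draws are enough and 37 are not.

38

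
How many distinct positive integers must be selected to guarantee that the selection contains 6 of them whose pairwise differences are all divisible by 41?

Integers whose pairwise differences are multiples of 41 are exactly those sharing a remainder mod 41. Pigeonhole: the 41 residue classes mod 41 are the pigeonholes.
With 205 integers one could put 5 in each residue class and have no class reach 6.
The 206th integer pushes some class to 6, so 41·5 + 1 = 206.

206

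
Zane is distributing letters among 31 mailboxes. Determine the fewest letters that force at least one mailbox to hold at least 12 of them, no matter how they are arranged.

342

With 341 letters one could put exactly 11 in each of the 31 mailboxes, and no mailbox would reach 12.
Pigeonhole: one more letter must land in a mailbox that already has 11, giving it 12.
So 31 × 11 + 1 = 342 letters are required.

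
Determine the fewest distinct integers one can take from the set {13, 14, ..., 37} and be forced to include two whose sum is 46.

16

Group the elements by complementary pair {x, 46−x}: {13,33}, {14,32}, {15,31}, …, giving 10 two-element pairs, the single value 23 (it cannot pair with itself since the integers are distinct), and 4 integers whose partner 46−x falls outside [13,37].
By the pigeonhole principle, treating each of those 15 groups as a pigeonhole, one can pick one integer per group — 15 integers — with no two summing to 46.
The 16th integer lands in an occupied pair, forcing a sum of 46.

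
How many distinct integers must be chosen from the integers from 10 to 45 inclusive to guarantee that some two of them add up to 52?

Group the elements by complementary pair {x, 52−x}: {10,42}, {11,41}, {12,40}, …, giving 16 two-element pairs, the single value 26 (it cannot pair with itself since the integers are distinct), and 3 integers whose partner 52−x falls outside [10,45].
Treating each of those 20 groups as a pigeonhole, one can pick one integer per group — 20 integers — with no two summing to 52.
The 21st integer lands in an occupied pair, forcing a sum of 52.

21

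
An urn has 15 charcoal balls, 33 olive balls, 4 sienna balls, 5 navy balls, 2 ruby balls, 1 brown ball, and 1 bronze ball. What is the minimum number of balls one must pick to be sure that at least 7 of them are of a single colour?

By the pigeonhole principle, put each drawn ball into a box by colour. The largest draw with every box below 7 takes min(count, 6) from each colour; colours with fewer than 6 contribute all they have.
Σ min(cᵢ, 6) = 6 + 6 + 4 + 5 + 2 + 1 + 1 = 25.
Draw number 25 + 1 = 26 must push one box to 7.

26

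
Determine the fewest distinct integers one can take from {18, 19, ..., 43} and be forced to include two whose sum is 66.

A set avoiding the sum 66 can contain at most one of each pair {x, 66−x}, plus the 6 elements whose complement lies outside the range or equal to its own complement.
The integers 18, …, 33 (16 of them) are such a set: any two sum to at least 18+19 = 37 and at most 32+33 = 65 < 66.
By the pigeonhole principle, any 17th integer completes one of the 10 pairs, so 17 choices force a sum of 66.

17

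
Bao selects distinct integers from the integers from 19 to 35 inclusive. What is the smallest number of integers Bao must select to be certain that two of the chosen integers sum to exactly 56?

11

A set avoiding the sum 56 can contain at most one of each pair {x, 56−x}, plus the 3 elements whose complement lies outside the range or equal to its own complement.
The integers 19, …, 28 (10 of them) are such a set: any two sum to at least 19+20 = 39 and at most 27+28 = 55 < 56.
By the pigeonhole principle, any 11th integer completes one of the 7 pairs, so 11 choices force a sum of 56.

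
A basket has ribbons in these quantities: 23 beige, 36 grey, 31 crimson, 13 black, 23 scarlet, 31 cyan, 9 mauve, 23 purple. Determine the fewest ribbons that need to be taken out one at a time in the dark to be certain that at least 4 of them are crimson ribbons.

162

In the worst case for collecting crimson ribbons, every non-crimson ribbon comes out first.
There are 23 + 36 + 13 + 23 + 31 + 9 + 23 = 158 non-crimson ribbons altogether.
After those, each further ribbon must be crimson, so 158 + 4 = 162 draws guarantee 4 crimson ribbons.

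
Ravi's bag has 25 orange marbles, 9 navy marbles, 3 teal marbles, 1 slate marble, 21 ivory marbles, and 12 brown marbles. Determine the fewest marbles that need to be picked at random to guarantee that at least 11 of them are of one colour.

The 6 colours are the holes; the marbles drawn are the pigeons.
To avoid 11 of any one colour, the worst case takes at most 10 of each colour, or every marble of a colour that has fewer than 10.
That gives 10 + 9 + 3 + 1 + 10 + 10 = 43 marbles with no colour reaching 11.
The next marble forces some colour to 11, so 43 + 1 = 44.

44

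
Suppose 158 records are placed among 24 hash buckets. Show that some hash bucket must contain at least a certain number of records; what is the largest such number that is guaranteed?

By pigeonhole, the 24 hash buckets are the holes and the 158 records are the pigeons.
If every hash bucket held at most 6 records, the total would be at most 24 × 6 = 144, which is less than 158.
So some hash bucket holds at least ⌈158/24⌉ = 7 records.

7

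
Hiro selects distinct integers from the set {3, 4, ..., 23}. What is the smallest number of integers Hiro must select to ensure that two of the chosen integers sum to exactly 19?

A set avoiding the sum 19 can contain at most one of each pair {x, 19−x}, plus the 7 elements whose complement lies outside the range.
The integers 10, …, 23 (14 of them) are such a set: any two sum to at least 10+11 = 21 > 19.
Pigeonhole: any 15th integer completes one of the 7 pairs, so 15 choices force a sum of 19.

15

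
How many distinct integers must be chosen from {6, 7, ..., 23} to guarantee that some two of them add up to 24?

A set avoiding the sum 24 can contain at most one of each pair {x, 24−x}, plus the 6 elements whose complement lies outside the range or equal to its own complement.
The integers 12, …, 23 (12 of them) are such a set: any two sum to at least 12+13 = 25 > 24.
By pigeonhole, any 13th integer completes one of the 6 pairs, so 13 choices force a sum of 24.

13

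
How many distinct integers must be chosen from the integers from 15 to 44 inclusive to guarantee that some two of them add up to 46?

23

Group the elements by complementary pair {x, 46−x}: {15,31}, {16,30}, {17,29}, …, giving 8 two-element pairs, the single value 23 (it cannot pair with itself since the integers are distinct), and 13 integers whose partner 46−x falls outside [15,44].
By pigeonhole, treating each of those 22 groups as a pigeonhole, one can pick one integer per group — 22 integers — with no two summing to 46.
The 23rd integer lands in an occupied pair, forcing a sum of 46.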